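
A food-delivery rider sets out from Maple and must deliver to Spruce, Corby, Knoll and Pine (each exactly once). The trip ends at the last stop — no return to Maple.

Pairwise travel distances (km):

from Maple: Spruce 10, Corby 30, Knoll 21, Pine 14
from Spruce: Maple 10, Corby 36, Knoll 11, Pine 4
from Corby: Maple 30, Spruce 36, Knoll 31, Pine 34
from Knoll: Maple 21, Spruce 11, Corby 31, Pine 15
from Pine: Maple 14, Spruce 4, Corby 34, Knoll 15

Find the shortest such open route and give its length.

Minimum one-way distance = 60 km.

There are 4! = 24 possible orderings.
Maple → Spruce → Corby → Knoll → Pine: 10+36+31+15 = 92
Maple → Spruce → Corby → Pine → Knoll: 10+36+34+15 = 95
Maple → Spruce → Knoll → Corby → Pine: 10+11+31+34 = 86
Maple → Spruce → Knoll → Pine → Corby: 10+11+15+34 = 70
Maple → Spruce → Pine → Corby → Knoll: 10+4+34+31 = 79
Maple → Spruce → Pine → Knoll → Corby: 10+4+15+31 = 60
Maple → Corby → Spruce → Knoll → Pine: 30+36+11+15 = 92
Maple → Corby → Spruce → Pine → Knoll: 30+36+4+15 = 85
Maple → Corby → Knoll → Spruce → Pine: 30+31+11+4 = 76
Maple → Corby → Knoll → Pine → Spruce: 30+31+15+4 = 80
Maple → Corby → Pine → Spruce → Knoll: 30+34+4+11 = 79
Maple → Corby → Pine → Knoll → Spruce: 30+34+15+11 = 90
Maple → Knoll → Spruce → Corby → Pine: 21+11+36+34 = 102
Maple → Knoll → Spruce → Pine → Corby: 21+11+4+34 = 70
… (10 more)
The minimum is 60.
One shortest path: Maple → Spruce → Pine → Knoll → Corby.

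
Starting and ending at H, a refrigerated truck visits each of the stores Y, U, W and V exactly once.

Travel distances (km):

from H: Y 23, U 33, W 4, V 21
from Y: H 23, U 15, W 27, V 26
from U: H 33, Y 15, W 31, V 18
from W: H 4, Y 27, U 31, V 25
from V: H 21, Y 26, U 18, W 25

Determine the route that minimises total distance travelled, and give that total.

85 km — the shortest possible round trip.

With 4 stops there are 4!/2 = 12 distinct round trips (a route and its reverse cost the same).
H→Y→U→W→V→H: 23+15+31+25+21 = 115
H→Y→U→V→W→H: 23+15+18+25+4 = 85
H→Y→W→U→V→H: 23+27+31+18+21 = 120
H→Y→W→V→U→H: 23+27+25+18+33 = 126
H→Y→V→U→W→H: 23+26+18+31+4 = 102
H→Y→V→W→U→H: 23+26+25+31+33 = 138
H→U→Y→W→V→H: 33+15+27+25+21 = 121
H→U→Y→V→W→H: 33+15+26+25+4 = 103
H→U→W→Y→V→H: 33+31+27+26+21 = 138
H→U→V→Y→W→H: 33+18+26+27+4 = 108
H→W→Y→U→V→H: 4+27+15+18+21 = 85
H→W→U→Y→V→H: 4+31+15+26+21 = 97
The minimum is 85.
One optimal route: H → Y → U → V → W → H (or its reverse).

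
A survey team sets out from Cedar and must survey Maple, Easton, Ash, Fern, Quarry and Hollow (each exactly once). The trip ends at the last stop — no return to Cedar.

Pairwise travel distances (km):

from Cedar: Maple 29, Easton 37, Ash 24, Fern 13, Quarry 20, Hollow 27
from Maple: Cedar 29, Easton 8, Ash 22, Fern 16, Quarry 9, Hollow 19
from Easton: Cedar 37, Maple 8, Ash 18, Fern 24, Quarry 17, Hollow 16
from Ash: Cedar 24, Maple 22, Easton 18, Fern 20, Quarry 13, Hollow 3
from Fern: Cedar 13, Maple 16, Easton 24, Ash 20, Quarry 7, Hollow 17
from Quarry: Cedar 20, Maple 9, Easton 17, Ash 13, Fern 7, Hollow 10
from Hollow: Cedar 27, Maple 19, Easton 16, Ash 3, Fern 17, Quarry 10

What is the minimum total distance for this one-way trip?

56 km — the minimum one-way total.

There are 6! = 720 possible orderings.
Cedar - Maple - Easton - Ash - Fern - Quarry - Hollow: 29+8+18+20+7+10 = 92
Cedar - Maple - Easton - Ash - Fern - Hollow - Quarry: 29+8+18+20+17+10 = 102
Cedar - Maple - Easton - Ash - Quarry - Fern - Hollow: 29+8+18+13+7+17 = 92
Cedar - Maple - Easton - Ash - Quarry - Hollow - Fern: 29+8+18+13+10+17 = 95
Cedar - Maple - Easton - Ash - Hollow - Fern - Quarry: 29+8+18+3+17+7 = 82
Cedar - Maple - Easton - Ash - Hollow - Quarry - Fern: 29+8+18+3+10+7 = 75
Cedar - Maple - Easton - Fern - Ash - Quarry - Hollow: 29+8+24+20+13+10 = 104
Cedar - Maple - Easton - Fern - Ash - Hollow - Quarry: 29+8+24+20+3+10 = 94
… (712 more)
Cedar - Fern - Quarry - Maple - Easton - Hollow - Ash: 13+7+9+8+16+3 = 56  ← best
The minimum is 56.
One shortest path: Cedar → Fern → Quarry → Maple → Easton → Hollow → Ash.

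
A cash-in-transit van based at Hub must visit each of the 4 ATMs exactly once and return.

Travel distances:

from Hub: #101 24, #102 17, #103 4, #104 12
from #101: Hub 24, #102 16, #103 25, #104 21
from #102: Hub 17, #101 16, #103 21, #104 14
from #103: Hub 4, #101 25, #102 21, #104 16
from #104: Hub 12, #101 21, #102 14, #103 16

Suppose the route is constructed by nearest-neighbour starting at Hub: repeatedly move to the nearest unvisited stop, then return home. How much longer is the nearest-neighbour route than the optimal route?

3 longer than the optimal tour.

Hub: #103=4, #104=12, #102=17, #101=24 ⇒ #103
#103: #104=16, #102=21, #101=25 ⇒ #104
#104: #102=14, #101=21 ⇒ #102
#102: #101=16 ⇒ #101
NN route Hub → #103 → #104 → #102 → #101 → Hub costs 74.
Optimal: Hub → #103 → #101 → #102 → #104 → Hub costs 71 (by enumerating all 12 distinct tours).
Excess = 74 − 71 = 3.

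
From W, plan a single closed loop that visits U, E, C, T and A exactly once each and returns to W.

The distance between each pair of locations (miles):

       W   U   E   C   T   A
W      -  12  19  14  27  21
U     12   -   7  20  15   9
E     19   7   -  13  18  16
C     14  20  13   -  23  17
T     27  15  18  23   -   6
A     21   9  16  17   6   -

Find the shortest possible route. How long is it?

Shortest round trip = 72 miles.

W → U → E → C → T → A → W: 12+7+13+23+6+21 = 82
W → U → E → C → A → T → W: 12+7+13+17+6+27 = 82
W → U → E → T → C → A → W: 12+7+18+23+17+21 = 98
W → U → E → T → A → C → W: 12+7+18+6+17+14 = 74
W → U → E → A → C → T → W: 12+7+16+17+23+27 = 102
W → U → E → A → T → C → W: 12+7+16+6+23+14 = 78
W → U → C → E → T → A → W: 12+20+13+18+6+21 = 90
W → U → C → E → A → T → W: 12+20+13+16+6+27 = 94
W → U → C → T → E → A → W: 12+20+23+18+16+21 = 110
W → U → C → T → A → E → W: 12+20+23+6+16+19 = 96
W → U → C → A → E → T → W: 12+20+17+16+18+27 = 110
W → U → C → A → T → E → W: 12+20+17+6+18+19 = 92
W → U → T → E → C → A → W: 12+15+18+13+17+21 = 96
W → U → T → E → A → C → W: 12+15+18+16+17+14 = 92
… (46 more)
W → U → A → T → E → C → W: 12+9+6+18+13+14 = 72  ← best
The minimum is 72.
One optimal route: W → U → A → T → E → C → W (or its reverse).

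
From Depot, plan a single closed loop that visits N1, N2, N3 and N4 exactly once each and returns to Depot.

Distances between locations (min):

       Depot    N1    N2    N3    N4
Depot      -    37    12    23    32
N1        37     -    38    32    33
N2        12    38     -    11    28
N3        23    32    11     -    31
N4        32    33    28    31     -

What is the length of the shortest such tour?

Minimum total distance: 120 min.

Depot→N1→N2→N3→N4→Depot: 37+38+11+31+32 = 149
Depot→N1→N2→N4→N3→Depot: 37+38+28+31+23 = 157
Depot→N1→N3→N2→N4→Depot: 37+32+11+28+32 = 140
Depot→N1→N3→N4→N2→Depot: 37+32+31+28+12 = 140
Depot→N1→N4→N2→N3→Depot: 37+33+28+11+23 = 132
Depot→N1→N4→N3→N2→Depot: 37+33+31+11+12 = 124
Depot→N2→N1→N3→N4→Depot: 12+38+32+31+32 = 145
Depot→N2→N1→N4→N3→Depot: 12+38+33+31+23 = 137
Depot→N2→N3→N1→N4→Depot: 12+11+32+33+32 = 120
Depot→N2→N4→N1→N3→Depot: 12+28+33+32+23 = 128
Depot→N3→N1→N2→N4→Depot: 23+32+38+28+32 = 153
Depot→N3→N2→N1→N4→Depot: 23+11+38+33+32 = 137
The minimum is 120.
One optimal route: Depot → N2 → N3 → N1 → N4 → Depot (or its reverse).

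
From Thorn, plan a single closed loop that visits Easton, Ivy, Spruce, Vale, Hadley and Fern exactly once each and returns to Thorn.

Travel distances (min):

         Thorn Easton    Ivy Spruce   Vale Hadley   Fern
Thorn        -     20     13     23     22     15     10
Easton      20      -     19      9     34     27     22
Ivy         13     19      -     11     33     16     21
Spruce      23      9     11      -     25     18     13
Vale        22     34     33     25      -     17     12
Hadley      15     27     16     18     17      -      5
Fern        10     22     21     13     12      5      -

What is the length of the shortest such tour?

Minimum total distance: 95 min.

With 6 stops there are 6!/2 = 360 distinct round trips (a route and its reverse cost the same).
Thorn-Easton-Ivy-Spruce-Vale-Hadley-Fern-Thorn: 20+19+11+25+17+5+10 = 107
Thorn-Easton-Ivy-Spruce-Vale-Fern-Hadley-Thorn: 20+19+11+25+12+5+15 = 107
Thorn-Easton-Ivy-Spruce-Hadley-Vale-Fern-Thorn: 20+19+11+18+17+12+10 = 107
Thorn-Easton-Ivy-Spruce-Hadley-Fern-Vale-Thorn: 20+19+11+18+5+12+22 = 107
Thorn-Easton-Ivy-Spruce-Fern-Vale-Hadley-Thorn: 20+19+11+13+12+17+15 = 107
Thorn-Easton-Ivy-Spruce-Fern-Hadley-Vale-Thorn: 20+19+11+13+5+17+22 = 107
Thorn-Easton-Ivy-Vale-Spruce-Hadley-Fern-Thorn: 20+19+33+25+18+5+10 = 130
Thorn-Easton-Ivy-Vale-Spruce-Fern-Hadley-Thorn: 20+19+33+25+13+5+15 = 130
… (352 more)
Thorn-Easton-Spruce-Ivy-Hadley-Vale-Fern-Thorn: 20+9+11+16+17+12+10 = 95  ← best
The minimum is 95.
One optimal route: Thorn → Easton → Spruce → Ivy → Hadley → Vale → Fern → Thorn (or its reverse).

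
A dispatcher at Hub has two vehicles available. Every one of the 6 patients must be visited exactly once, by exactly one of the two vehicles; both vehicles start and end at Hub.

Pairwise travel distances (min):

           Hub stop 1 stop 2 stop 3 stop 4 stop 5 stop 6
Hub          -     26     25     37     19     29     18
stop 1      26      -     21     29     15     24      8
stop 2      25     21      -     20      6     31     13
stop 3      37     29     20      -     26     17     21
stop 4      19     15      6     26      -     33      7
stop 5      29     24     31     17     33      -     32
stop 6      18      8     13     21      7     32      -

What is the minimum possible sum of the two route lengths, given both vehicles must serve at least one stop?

143 min — the smallest possible combined total.

There are 2^5 − 1 = 31 ways to divide the 6 stops into two non-empty groups. For each, the best each vehicle can do is its own shortest tour through its group:
  {stop 1} + {stop 2, stop 3, stop 4, stop 5, stop 6}: 52 + 97 = 149
  {stop 2} + {stop 1, stop 3, stop 4, stop 5, stop 6}: 50 + 109 = 159
  {stop 1, stop 2} + {stop 3, stop 4, stop 5, stop 6}: 72 + 93 = 165
  {stop 3} + {stop 1, stop 2, stop 4, stop 5, stop 6}: 74 + 99 = 173
  {stop 1, stop 3} + {stop 2, stop 4, stop 5, stop 6}: 92 + 91 = 183
  {stop 2, stop 3} + {stop 1, stop 4, stop 5, stop 6}: 82 + 87 = 169
  … (31 splits in total)
  {stop 2, stop 3, stop 4, stop 5} + {stop 1, stop 6}: 91 + 52 = 143  ← best
Best: vehicle 1 Hub → stop 4 → stop 2 → stop 3 → stop 5 → Hub = 91; vehicle 2 Hub → stop 1 → stop 6 → Hub = 52; combined 143.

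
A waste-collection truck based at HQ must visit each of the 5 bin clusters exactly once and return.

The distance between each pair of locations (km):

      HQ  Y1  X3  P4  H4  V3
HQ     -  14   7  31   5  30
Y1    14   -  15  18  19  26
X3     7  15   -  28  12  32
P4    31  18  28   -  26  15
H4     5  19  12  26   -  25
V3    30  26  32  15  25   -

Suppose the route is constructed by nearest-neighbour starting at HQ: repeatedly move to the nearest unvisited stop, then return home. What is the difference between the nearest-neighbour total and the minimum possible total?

From HQ: H4=5, X3=7, Y1=14, V3=30, P4=31 → choose H4 (5).
From H4: X3=12, Y1=19, V3=25, P4=26 → choose X3 (12).
From X3: Y1=15, P4=28, V3=32 → choose Y1 (15).
From Y1: P4=18, V3=26 → choose P4 (18).
From P4: V3=15 → choose V3 (15).
NN route HQ → H4 → X3 → Y1 → P4 → V3 → HQ costs 95.
Optimal: HQ → X3 → Y1 → P4 → V3 → H4 → HQ costs 85 (by enumerating all 60 distinct tours).
Excess = 95 − 85 = 10.

Excess over optimum: 10 km.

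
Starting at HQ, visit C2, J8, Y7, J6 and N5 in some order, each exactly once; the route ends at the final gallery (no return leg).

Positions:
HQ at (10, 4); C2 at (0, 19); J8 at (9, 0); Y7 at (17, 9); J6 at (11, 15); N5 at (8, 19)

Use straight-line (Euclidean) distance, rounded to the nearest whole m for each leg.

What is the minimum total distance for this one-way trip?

There are 5! = 120 possible orderings.
HQ - C2 - J8 - Y7 - J6 - N5: 18+21+12+8+5 = 64
HQ - C2 - J8 - Y7 - N5 - J6: 18+21+12+13+5 = 69
HQ - C2 - J8 - J6 - Y7 - N5: 18+21+15+8+13 = 75
HQ - C2 - J8 - J6 - N5 - Y7: 18+21+15+5+13 = 72
HQ - C2 - J8 - N5 - Y7 - J6: 18+21+19+13+8 = 79
HQ - C2 - J8 - N5 - J6 - Y7: 18+21+19+5+8 = 71
HQ - C2 - Y7 - J8 - J6 - N5: 18+20+12+15+5 = 70
HQ - C2 - Y7 - J8 - N5 - J6: 18+20+12+19+5 = 74
HQ - C2 - Y7 - J6 - J8 - N5: 18+20+8+15+19 = 80
HQ - C2 - Y7 - J6 - N5 - J8: 18+20+8+5+19 = 70
HQ - C2 - Y7 - N5 - J8 - J6: 18+20+13+19+15 = 85
HQ - C2 - Y7 - N5 - J6 - J8: 18+20+13+5+15 = 71
HQ - C2 - J6 - J8 - Y7 - N5: 18+12+15+12+13 = 70
HQ - C2 - J6 - J8 - N5 - Y7: 18+12+15+19+13 = 77
… (106 more)
HQ - J8 - Y7 - J6 - N5 - C2: 4+12+8+5+8 = 37  ← best
The minimum is 37.
One shortest path: HQ → J8 → Y7 → J6 → N5 → C2.

Shortest open route: 37 m.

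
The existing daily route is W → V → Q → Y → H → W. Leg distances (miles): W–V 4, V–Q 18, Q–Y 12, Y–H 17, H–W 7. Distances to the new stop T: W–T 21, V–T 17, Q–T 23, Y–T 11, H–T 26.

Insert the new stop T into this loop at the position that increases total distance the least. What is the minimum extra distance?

+20 miles — insert T between Y and H.

Insertion cost between consecutive stops i–j is d(i,T) + d(T,j) − d(i,j):
  between W and V: 21 + 17 − 4 = 34
  between V and Q: 17 + 23 − 18 = 22
  between Q and Y: 23 + 11 − 12 = 22
  between Y and H: 11 + 26 − 17 = 20
  between H and W: 26 + 21 − 7 = 40
Cheapest insertion is between Y and H, adding 20.
New total = 58 + 20 = 78.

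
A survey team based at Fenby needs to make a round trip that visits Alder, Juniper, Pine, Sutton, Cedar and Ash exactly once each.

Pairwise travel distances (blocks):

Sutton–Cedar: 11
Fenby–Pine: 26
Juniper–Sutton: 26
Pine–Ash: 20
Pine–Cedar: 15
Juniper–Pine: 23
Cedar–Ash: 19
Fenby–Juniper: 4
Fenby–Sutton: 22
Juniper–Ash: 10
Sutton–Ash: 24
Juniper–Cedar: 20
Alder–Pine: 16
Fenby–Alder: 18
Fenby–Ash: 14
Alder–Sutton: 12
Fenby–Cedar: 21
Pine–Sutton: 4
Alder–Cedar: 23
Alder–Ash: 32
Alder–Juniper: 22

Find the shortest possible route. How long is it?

Shortest round trip = 82 blocks.

There are 360 distinct closed tours to check (reversals are equivalent).
Fenby→Alder→Juniper→Pine→Sutton→Cedar→Ash→Fenby: 18+22+23+4+11+19+14 = 111
Fenby→Alder→Juniper→Pine→Sutton→Ash→Cedar→Fenby: 18+22+23+4+24+19+21 = 131
Fenby→Alder→Juniper→Pine→Cedar→Sutton→Ash→Fenby: 18+22+23+15+11+24+14 = 127
Fenby→Alder→Juniper→Pine→Cedar→Ash→Sutton→Fenby: 18+22+23+15+19+24+22 = 143
Fenby→Alder→Juniper→Pine→Ash→Sutton→Cedar→Fenby: 18+22+23+20+24+11+21 = 139
Fenby→Alder→Juniper→Pine→Ash→Cedar→Sutton→Fenby: 18+22+23+20+19+11+22 = 135
Fenby→Alder→Juniper→Sutton→Pine→Cedar→Ash→Fenby: 18+22+26+4+15+19+14 = 118
Fenby→Alder→Juniper→Sutton→Pine→Ash→Cedar→Fenby: 18+22+26+4+20+19+21 = 130
… (352 more)
Fenby→Alder→Pine→Sutton→Cedar→Ash→Juniper→Fenby: 18+16+4+11+19+10+4 = 82  ← best
The minimum is 82.
One optimal route: Fenby → Alder → Pine → Sutton → Cedar → Ash → Juniper → Fenby (or its reverse).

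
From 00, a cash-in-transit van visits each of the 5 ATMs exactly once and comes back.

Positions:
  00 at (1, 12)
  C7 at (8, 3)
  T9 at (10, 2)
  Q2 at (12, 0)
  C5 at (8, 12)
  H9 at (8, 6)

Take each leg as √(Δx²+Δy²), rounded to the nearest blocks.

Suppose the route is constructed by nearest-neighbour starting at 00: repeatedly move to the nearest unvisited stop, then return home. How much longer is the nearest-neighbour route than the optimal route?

1 blocks longer than the optimal tour.

From 00: C5=7, H9=9, C7=11, T9=13, Q2=16 → choose C5 (7).
From C5: H9=6, C7=9, T9=10, Q2=13 → choose H9 (6).
From H9: C7=3, T9=4, Q2=7 → choose C7 (3).
From C7: T9=2, Q2=5 → choose T9 (2).
From T9: Q2=3 → choose Q2 (3).
NN route 00 → C5 → H9 → C7 → T9 → Q2 → 00 costs 37.
Optimal: 00 → C7 → T9 → Q2 → H9 → C5 → 00 costs 36 (by enumerating all 60 distinct tours).
Excess = 37 − 36 = 1.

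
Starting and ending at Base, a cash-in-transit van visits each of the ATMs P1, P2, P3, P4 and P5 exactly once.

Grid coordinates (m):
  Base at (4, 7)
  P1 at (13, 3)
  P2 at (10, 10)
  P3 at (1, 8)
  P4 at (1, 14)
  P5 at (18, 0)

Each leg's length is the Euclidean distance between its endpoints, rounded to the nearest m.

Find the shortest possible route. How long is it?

Shortest round trip = 48 m.

There are 60 distinct closed tours to check (reversals are equivalent).
Base-P1-P2-P3-P4-P5-Base: 10+8+9+6+22+16 = 71
Base-P1-P2-P3-P5-P4-Base: 10+8+9+19+22+8 = 76
Base-P1-P2-P4-P3-P5-Base: 10+8+10+6+19+16 = 69
Base-P1-P2-P4-P5-P3-Base: 10+8+10+22+19+3 = 72
Base-P1-P2-P5-P3-P4-Base: 10+8+13+19+6+8 = 64
Base-P1-P2-P5-P4-P3-Base: 10+8+13+22+6+3 = 62
Base-P1-P3-P2-P4-P5-Base: 10+13+9+10+22+16 = 80
Base-P1-P3-P2-P5-P4-Base: 10+13+9+13+22+8 = 75
Base-P1-P3-P4-P2-P5-Base: 10+13+6+10+13+16 = 68
Base-P1-P3-P4-P5-P2-Base: 10+13+6+22+13+7 = 71
Base-P1-P3-P5-P2-P4-Base: 10+13+19+13+10+8 = 73
Base-P1-P3-P5-P4-P2-Base: 10+13+19+22+10+7 = 81
Base-P1-P4-P2-P3-P5-Base: 10+16+10+9+19+16 = 80
Base-P1-P4-P2-P5-P3-Base: 10+16+10+13+19+3 = 71
… (46 more)
Base-P1-P5-P2-P4-P3-Base: 10+6+13+10+6+3 = 48  ← best
The minimum is 48.
One optimal route: Base → P1 → P5 → P2 → P4 → P3 → Base (or its reverse).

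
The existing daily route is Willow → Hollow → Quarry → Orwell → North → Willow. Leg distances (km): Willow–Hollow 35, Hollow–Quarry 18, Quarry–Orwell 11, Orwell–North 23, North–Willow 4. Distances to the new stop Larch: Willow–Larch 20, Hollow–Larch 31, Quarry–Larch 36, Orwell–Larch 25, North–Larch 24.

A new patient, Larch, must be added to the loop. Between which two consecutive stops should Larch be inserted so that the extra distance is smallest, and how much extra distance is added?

Insertion cost between consecutive stops i–j is d(i,Larch) + d(Larch,j) − d(i,j):
  between Willow and Hollow: 20 + 31 − 35 = 16
  between Hollow and Quarry: 31 + 36 − 18 = 49
  between Quarry and Orwell: 36 + 25 − 11 = 50
  between Orwell and North: 25 + 24 − 23 = 26
  between North and Willow: 24 + 20 − 4 = 40
Cheapest insertion is between Willow and Hollow, adding 16.
New total = 91 + 16 = 107.

+16 km — insert Larch between Willow and Hollow.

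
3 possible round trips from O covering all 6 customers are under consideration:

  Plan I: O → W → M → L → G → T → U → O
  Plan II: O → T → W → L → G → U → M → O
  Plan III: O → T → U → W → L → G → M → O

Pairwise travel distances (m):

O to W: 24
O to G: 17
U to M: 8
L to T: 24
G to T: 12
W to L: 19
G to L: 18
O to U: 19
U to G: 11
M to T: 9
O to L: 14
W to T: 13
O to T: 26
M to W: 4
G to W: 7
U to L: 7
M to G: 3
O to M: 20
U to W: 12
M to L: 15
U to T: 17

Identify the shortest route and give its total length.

Plan I: 24 + 4 + 15 + 18 + 12 + 17 + 19 = 109
Plan II: 26 + 13 + 19 + 18 + 11 + 8 + 20 = 115
Plan III: 26 + 17 + 12 + 19 + 18 + 3 + 20 = 115

109 m — Plan I is the shortest.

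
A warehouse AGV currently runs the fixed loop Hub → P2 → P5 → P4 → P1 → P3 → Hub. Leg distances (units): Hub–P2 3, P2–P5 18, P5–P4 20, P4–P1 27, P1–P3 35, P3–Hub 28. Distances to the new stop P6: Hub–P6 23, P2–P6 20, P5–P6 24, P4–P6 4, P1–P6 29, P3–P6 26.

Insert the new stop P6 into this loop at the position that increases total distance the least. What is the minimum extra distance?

Adding 6 by placing P6 on the P4–P1 leg.

Insertion cost between consecutive stops i–j is d(i,P6) + d(P6,j) − d(i,j):
  between Hub and P2: 23 + 20 − 3 = 40
  between P2 and P5: 20 + 24 − 18 = 26
  between P5 and P4: 24 + 4 − 20 = 8
  between P4 and P1: 4 + 29 − 27 = 6
  between P1 and P3: 29 + 26 − 35 = 20
  between P3 and Hub: 26 + 23 − 28 = 21
Cheapest insertion is between P4 and P1, adding 6.
New total = 131 + 6 = 137.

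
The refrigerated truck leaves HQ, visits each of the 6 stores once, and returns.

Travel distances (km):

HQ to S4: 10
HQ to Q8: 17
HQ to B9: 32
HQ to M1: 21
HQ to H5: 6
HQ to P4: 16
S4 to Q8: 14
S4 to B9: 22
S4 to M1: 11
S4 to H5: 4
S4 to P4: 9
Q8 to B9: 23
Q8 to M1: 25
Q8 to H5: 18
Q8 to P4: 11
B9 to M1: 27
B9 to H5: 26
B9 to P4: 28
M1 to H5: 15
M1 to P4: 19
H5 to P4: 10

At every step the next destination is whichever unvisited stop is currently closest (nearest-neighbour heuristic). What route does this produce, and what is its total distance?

101 km along HQ → H5 → S4 → P4 → Q8 → B9 → M1 → HQ.

At HQ the remaining stops are H5 6, S4 10, P4 16, Q8 17, M1 21, B9 32; go to H5.
At H5 the remaining stops are S4 4, P4 10, M1 15, Q8 18, B9 26; go to S4.
At S4 the remaining stops are P4 9, M1 11, Q8 14, B9 22; go to P4.
At P4 the remaining stops are Q8 11, M1 19, B9 28; go to Q8.
At Q8 the remaining stops are B9 23, M1 25; go to B9.
At B9 the remaining stops are M1 27; go to M1.
Return M1→HQ: 21.
Total = 6 + 4 + 9 + 11 + 23 + 27 + 21 = 101.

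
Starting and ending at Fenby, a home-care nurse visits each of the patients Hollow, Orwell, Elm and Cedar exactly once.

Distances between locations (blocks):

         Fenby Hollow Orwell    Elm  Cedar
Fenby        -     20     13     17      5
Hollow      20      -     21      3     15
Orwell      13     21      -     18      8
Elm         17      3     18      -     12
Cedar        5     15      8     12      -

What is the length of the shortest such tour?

Shortest round trip = 54 blocks.

With 4 stops there are 4!/2 = 12 distinct round trips (a route and its reverse cost the same).
Fenby → Hollow → Orwell → Elm → Cedar → Fenby: 20+21+18+12+5 = 76
Fenby → Hollow → Orwell → Cedar → Elm → Fenby: 20+21+8+12+17 = 78
Fenby → Hollow → Elm → Orwell → Cedar → Fenby: 20+3+18+8+5 = 54
Fenby → Hollow → Elm → Cedar → Orwell → Fenby: 20+3+12+8+13 = 56
Fenby → Hollow → Cedar → Orwell → Elm → Fenby: 20+15+8+18+17 = 78
Fenby → Hollow → Cedar → Elm → Orwell → Fenby: 20+15+12+18+13 = 78
Fenby → Orwell → Hollow → Elm → Cedar → Fenby: 13+21+3+12+5 = 54
Fenby → Orwell → Hollow → Cedar → Elm → Fenby: 13+21+15+12+17 = 78
Fenby → Orwell → Elm → Hollow → Cedar → Fenby: 13+18+3+15+5 = 54
Fenby → Orwell → Cedar → Hollow → Elm → Fenby: 13+8+15+3+17 = 56
Fenby → Elm → Hollow → Orwell → Cedar → Fenby: 17+3+21+8+5 = 54
Fenby → Elm → Orwell → Hollow → Cedar → Fenby: 17+18+21+15+5 = 76
The minimum is 54.
One optimal route: Fenby → Hollow → Elm → Orwell → Cedar → Fenby (or its reverse).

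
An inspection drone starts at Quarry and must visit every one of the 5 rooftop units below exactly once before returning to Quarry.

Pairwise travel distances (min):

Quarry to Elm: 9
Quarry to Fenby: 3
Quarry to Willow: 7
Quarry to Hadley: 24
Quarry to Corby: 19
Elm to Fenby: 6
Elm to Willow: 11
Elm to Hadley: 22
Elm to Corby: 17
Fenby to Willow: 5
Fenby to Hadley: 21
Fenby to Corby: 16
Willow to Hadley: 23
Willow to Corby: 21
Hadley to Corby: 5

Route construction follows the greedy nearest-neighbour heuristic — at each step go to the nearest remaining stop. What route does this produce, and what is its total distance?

65 min along Quarry → Fenby → Willow → Elm → Corby → Hadley → Quarry.

From Quarry: distances to unvisited — Fenby=3, Willow=7, Elm=9, Corby=19, Hadley=24. Nearest is Fenby (3).
From Fenby: distances to unvisited — Willow=5, Elm=6, Corby=16, Hadley=21. Nearest is Willow (5).
From Willow: distances to unvisited — Elm=11, Corby=21, Hadley=23. Nearest is Elm (11).
From Elm: distances to unvisited — Corby=17, Hadley=22. Nearest is Corby (17).
From Corby: distances to unvisited — Hadley=5. Nearest is Hadley (5).
Return Hadley→Quarry: 24.
Total = 3 + 5 + 11 + 17 + 5 + 24 = 65.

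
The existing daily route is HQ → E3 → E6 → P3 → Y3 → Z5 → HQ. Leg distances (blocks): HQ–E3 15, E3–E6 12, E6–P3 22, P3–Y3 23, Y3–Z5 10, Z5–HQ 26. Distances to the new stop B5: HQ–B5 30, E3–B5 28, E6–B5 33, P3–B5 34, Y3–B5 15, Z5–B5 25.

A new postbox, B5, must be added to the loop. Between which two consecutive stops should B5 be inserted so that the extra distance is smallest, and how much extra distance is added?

Insertion cost between consecutive stops i–j is d(i,B5) + d(B5,j) − d(i,j):
  between HQ and E3: 30 + 28 − 15 = 43
  between E3 and E6: 28 + 33 − 12 = 49
  between E6 and P3: 33 + 34 − 22 = 45
  between P3 and Y3: 34 + 15 − 23 = 26
  between Y3 and Z5: 15 + 25 − 10 = 30
  between Z5 and HQ: 25 + 30 − 26 = 29
Cheapest insertion is between P3 and Y3, adding 26.
New total = 108 + 26 = 134.

Adding 26 blocks by placing B5 on the P3–Y3 leg.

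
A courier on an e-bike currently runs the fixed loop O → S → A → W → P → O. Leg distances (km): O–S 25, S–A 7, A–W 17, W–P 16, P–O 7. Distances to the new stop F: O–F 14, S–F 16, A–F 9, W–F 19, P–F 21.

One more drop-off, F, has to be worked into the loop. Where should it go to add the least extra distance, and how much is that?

Minimum extra distance: 5 km, inserting F between O and S.

Insertion cost between consecutive stops i–j is d(i,F) + d(F,j) − d(i,j):
  between O and S: 14 + 16 − 25 = 5
  between S and A: 16 + 9 − 7 = 18
  between A and W: 9 + 19 − 17 = 11
  between W and P: 19 + 21 − 16 = 24
  between P and O: 21 + 14 − 7 = 28
Cheapest insertion is between O and S, adding 5.
New total = 72 + 5 = 77.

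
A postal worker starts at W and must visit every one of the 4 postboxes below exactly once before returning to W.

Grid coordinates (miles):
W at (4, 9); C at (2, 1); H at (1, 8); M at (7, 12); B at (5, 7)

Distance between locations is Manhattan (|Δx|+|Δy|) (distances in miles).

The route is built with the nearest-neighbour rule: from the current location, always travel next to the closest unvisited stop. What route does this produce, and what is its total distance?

From W: distances to unvisited — B=3, H=4, M=6, C=10. Nearest is B (3).
From B: distances to unvisited — H=5, M=7, C=9. Nearest is H (5).
From H: distances to unvisited — C=8, M=10. Nearest is C (8).
From C: distances to unvisited — M=16. Nearest is M (16).
Return M→W: 6.
Total = 3 + 5 + 8 + 16 + 6 = 38.

Nearest-neighbour total = 38 miles; route W → B → H → C → M → W.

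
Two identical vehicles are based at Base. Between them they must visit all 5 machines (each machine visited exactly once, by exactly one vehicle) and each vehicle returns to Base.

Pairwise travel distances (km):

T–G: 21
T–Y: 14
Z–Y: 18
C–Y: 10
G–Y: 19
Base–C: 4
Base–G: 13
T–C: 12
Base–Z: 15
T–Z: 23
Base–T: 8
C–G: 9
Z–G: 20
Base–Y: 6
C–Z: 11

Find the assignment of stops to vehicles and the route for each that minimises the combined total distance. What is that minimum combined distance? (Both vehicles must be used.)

73 km — the smallest possible combined total.

Try each way of splitting the stops between the two vehicles (each non-empty) and, for each split, find the best tour for each vehicle:
  {T} + {C, Z, G, Y}: 16 + 57 = 73
  {C} + {T, Z, G, Y}: 8 + 73 = 81
  {T, C} + {Z, G, Y}: 24 + 57 = 81
  {Z} + {T, C, G, Y}: 30 + 54 = 84
  {T, Z} + {C, G, Y}: 46 + 38 = 84
  {C, Z} + {T, G, Y}: 30 + 54 = 84
  … (15 splits in total)
Best: vehicle 1 Base → T → Base = 16; vehicle 2 Base → C → G → Z → Y → Base = 57; combined 73.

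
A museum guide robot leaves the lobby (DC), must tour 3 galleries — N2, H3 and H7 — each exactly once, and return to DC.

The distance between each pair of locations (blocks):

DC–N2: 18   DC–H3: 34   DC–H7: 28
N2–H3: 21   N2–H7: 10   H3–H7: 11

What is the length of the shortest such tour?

DC→N2→H3→H7→DC: 18+21+11+28 = 78
DC→N2→H7→H3→DC: 18+10+11+34 = 73
DC→H3→N2→H7→DC: 34+21+10+28 = 93
The minimum is 73.
One optimal route: DC → N2 → H7 → H3 → DC (or its reverse).

Minimum total distance: 73 blocks.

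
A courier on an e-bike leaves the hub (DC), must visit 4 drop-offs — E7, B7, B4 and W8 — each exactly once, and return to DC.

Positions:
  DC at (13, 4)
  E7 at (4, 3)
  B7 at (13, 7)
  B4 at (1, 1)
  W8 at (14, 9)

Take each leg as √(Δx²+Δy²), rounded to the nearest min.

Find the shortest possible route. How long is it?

Shortest round trip = 33 min.

With 4 stops there are 4!/2 = 12 distinct round trips (a route and its reverse cost the same).
DC-E7-B7-B4-W8-DC: 9+10+13+15+5 = 52
DC-E7-B7-W8-B4-DC: 9+10+2+15+12 = 48
DC-E7-B4-B7-W8-DC: 9+4+13+2+5 = 33
DC-E7-B4-W8-B7-DC: 9+4+15+2+3 = 33
DC-E7-W8-B7-B4-DC: 9+12+2+13+12 = 48
DC-E7-W8-B4-B7-DC: 9+12+15+13+3 = 52
DC-B7-E7-B4-W8-DC: 3+10+4+15+5 = 37
DC-B7-E7-W8-B4-DC: 3+10+12+15+12 = 52
DC-B7-B4-E7-W8-DC: 3+13+4+12+5 = 37
DC-B7-W8-E7-B4-DC: 3+2+12+4+12 = 33
DC-B4-E7-B7-W8-DC: 12+4+10+2+5 = 33
DC-B4-B7-E7-W8-DC: 12+13+10+12+5 = 52
The minimum is 33.
One optimal route: DC → E7 → B4 → B7 → W8 → DC (or its reverse).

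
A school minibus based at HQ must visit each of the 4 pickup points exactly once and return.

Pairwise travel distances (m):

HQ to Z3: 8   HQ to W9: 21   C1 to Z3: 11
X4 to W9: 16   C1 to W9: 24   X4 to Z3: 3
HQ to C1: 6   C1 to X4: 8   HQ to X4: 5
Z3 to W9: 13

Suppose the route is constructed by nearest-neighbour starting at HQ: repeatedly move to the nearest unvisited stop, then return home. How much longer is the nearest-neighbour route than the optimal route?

13 m longer than the optimal tour.

From HQ: X4=5, C1=6, Z3=8, W9=21 → choose X4 (5).
From X4: Z3=3, C1=8, W9=16 → choose Z3 (3).
From Z3: C1=11, W9=13 → choose C1 (11).
From C1: W9=24 → choose W9 (24).
NN route HQ → X4 → Z3 → C1 → W9 → HQ costs 64.
Optimal: HQ → C1 → X4 → Z3 → W9 → HQ costs 51 (by enumerating all 12 distinct tours).
Excess = 64 − 51 = 13.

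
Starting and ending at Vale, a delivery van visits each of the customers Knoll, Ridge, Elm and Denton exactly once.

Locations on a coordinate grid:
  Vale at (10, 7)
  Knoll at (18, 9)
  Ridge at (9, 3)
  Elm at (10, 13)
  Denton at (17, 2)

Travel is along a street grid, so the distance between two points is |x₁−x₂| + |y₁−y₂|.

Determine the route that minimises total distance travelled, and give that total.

Shortest round trip = 40.

With 4 stops there are 4!/2 = 12 distinct round trips (a route and its reverse cost the same).
Vale→Knoll→Ridge→Elm→Denton→Vale: 10+15+11+18+12 = 66
Vale→Knoll→Ridge→Denton→Elm→Vale: 10+15+9+18+6 = 58
Vale→Knoll→Elm→Ridge→Denton→Vale: 10+12+11+9+12 = 54
Vale→Knoll→Elm→Denton→Ridge→Vale: 10+12+18+9+5 = 54
Vale→Knoll→Denton→Ridge→Elm→Vale: 10+8+9+11+6 = 44
Vale→Knoll→Denton→Elm→Ridge→Vale: 10+8+18+11+5 = 52
Vale→Ridge→Knoll→Elm→Denton→Vale: 5+15+12+18+12 = 62
Vale→Ridge→Knoll→Denton→Elm→Vale: 5+15+8+18+6 = 52
Vale→Ridge→Elm→Knoll→Denton→Vale: 5+11+12+8+12 = 48
Vale→Ridge→Denton→Knoll→Elm→Vale: 5+9+8+12+6 = 40
Vale→Elm→Knoll→Ridge→Denton→Vale: 6+12+15+9+12 = 54
Vale→Elm→Ridge→Knoll→Denton→Vale: 6+11+15+8+12 = 52
The minimum is 40.
One optimal route: Vale → Ridge → Denton → Knoll → Elm → Vale (or its reverse).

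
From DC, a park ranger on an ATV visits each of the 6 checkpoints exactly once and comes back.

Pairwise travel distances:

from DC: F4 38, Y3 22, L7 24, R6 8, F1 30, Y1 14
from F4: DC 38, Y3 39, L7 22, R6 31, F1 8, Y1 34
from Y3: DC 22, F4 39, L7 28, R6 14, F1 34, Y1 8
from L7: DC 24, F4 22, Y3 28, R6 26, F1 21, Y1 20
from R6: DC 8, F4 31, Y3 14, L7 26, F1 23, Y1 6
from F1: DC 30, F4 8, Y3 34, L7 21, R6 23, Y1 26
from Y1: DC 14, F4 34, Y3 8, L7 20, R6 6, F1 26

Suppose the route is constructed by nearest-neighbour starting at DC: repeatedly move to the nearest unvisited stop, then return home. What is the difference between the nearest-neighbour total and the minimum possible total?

The nearest-neighbour route is 7 longer than optimal.

From DC: R6=8, Y1=14, Y3=22, L7=24, F1=30, F4=38 → choose R6 (8).
From R6: Y1=6, Y3=14, F1=23, L7=26, F4=31 → choose Y1 (6).
From Y1: Y3=8, L7=20, F1=26, F4=34 → choose Y3 (8).
From Y3: L7=28, F1=34, F4=39 → choose L7 (28).
From L7: F1=21, F4=22 → choose F1 (21).
From F1: F4=8 → choose F4 (8).
NN route DC → R6 → Y1 → Y3 → L7 → F1 → F4 → DC costs 117.
Optimal: DC → L7 → F4 → F1 → Y3 → Y1 → R6 → DC costs 110 (by enumerating all 360 distinct tours).
Excess = 117 − 110 = 7.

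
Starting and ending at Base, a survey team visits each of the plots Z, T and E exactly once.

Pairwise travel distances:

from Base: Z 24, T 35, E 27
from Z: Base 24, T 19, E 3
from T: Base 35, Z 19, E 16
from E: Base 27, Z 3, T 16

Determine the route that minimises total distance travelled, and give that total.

78 — the shortest possible round trip.

Base → Z → T → E → Base: 24+19+16+27 = 86
Base → Z → E → T → Base: 24+3+16+35 = 78
Base → T → Z → E → Base: 35+19+3+27 = 84
The minimum is 78.
One optimal route: Base → Z → E → T → Base (or its reverse).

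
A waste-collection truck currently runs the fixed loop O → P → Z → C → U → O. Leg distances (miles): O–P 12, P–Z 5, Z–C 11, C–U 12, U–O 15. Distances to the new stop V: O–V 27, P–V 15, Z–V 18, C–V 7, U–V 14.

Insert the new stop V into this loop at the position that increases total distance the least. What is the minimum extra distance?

Insertion cost between consecutive stops i–j is d(i,V) + d(V,j) − d(i,j):
  between O and P: 27 + 15 − 12 = 30
  between P and Z: 15 + 18 − 5 = 28
  between Z and C: 18 + 7 − 11 = 14
  between C and U: 7 + 14 − 12 = 9
  between U and O: 14 + 27 − 15 = 26
Cheapest insertion is between C and U, adding 9.
New total = 55 + 9 = 64.

Adding 9 miles by placing V on the C–U leg.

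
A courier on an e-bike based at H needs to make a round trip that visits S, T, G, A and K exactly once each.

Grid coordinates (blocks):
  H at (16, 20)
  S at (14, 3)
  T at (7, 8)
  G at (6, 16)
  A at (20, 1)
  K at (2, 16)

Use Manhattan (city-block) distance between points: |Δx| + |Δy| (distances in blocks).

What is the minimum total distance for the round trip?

H → S → T → G → A → K → H: 19+12+9+29+33+18 = 120
H → S → T → G → K → A → H: 19+12+9+4+33+23 = 100
H → S → T → A → G → K → H: 19+12+20+29+4+18 = 102
H → S → T → A → K → G → H: 19+12+20+33+4+14 = 102
H → S → T → K → G → A → H: 19+12+13+4+29+23 = 100
H → S → T → K → A → G → H: 19+12+13+33+29+14 = 120
H → S → G → T → A → K → H: 19+21+9+20+33+18 = 120
H → S → G → T → K → A → H: 19+21+9+13+33+23 = 118
H → S → G → A → T → K → H: 19+21+29+20+13+18 = 120
H → S → G → A → K → T → H: 19+21+29+33+13+21 = 136
H → S → G → K → T → A → H: 19+21+4+13+20+23 = 100
H → S → G → K → A → T → H: 19+21+4+33+20+21 = 118
H → S → A → T → G → K → H: 19+8+20+9+4+18 = 78
H → S → A → T → K → G → H: 19+8+20+13+4+14 = 78
… (46 more)
H → G → K → T → S → A → H: 14+4+13+12+8+23 = 74  ← best
The minimum is 74.
One optimal route: H → G → K → T → S → A → H (or its reverse).

Minimum total distance: 74 blocks.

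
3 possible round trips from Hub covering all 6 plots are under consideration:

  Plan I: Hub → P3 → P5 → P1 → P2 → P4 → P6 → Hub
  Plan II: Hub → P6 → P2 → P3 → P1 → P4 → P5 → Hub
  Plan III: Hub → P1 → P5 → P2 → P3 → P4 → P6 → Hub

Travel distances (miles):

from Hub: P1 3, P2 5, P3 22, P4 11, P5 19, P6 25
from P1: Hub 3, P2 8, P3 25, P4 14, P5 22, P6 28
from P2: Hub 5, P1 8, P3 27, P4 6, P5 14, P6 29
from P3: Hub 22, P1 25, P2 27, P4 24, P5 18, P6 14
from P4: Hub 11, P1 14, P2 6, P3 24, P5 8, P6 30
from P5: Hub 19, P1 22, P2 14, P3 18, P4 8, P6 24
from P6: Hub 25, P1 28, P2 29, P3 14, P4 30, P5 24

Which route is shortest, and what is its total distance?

Plan I: 22 + 18 + 22 + 8 + 6 + 30 + 25 = 131
Plan II: 25 + 29 + 27 + 25 + 14 + 8 + 19 = 147
Plan III: 3 + 22 + 14 + 27 + 24 + 30 + 25 = 145

131 miles — Plan I is the shortest.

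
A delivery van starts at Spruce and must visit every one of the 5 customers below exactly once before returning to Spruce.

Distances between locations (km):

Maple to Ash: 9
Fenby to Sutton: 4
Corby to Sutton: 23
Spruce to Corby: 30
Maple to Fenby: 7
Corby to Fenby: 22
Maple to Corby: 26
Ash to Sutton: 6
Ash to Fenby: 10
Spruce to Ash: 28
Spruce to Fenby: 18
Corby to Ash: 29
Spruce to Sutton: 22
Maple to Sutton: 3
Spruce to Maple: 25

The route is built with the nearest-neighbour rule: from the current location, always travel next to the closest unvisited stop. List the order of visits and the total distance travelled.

Nearest-neighbour total = 93 km; route Spruce → Fenby → Sutton → Maple → Ash → Corby → Spruce.

Spruce → [Fenby:18 / Sutton:22 / Maple:25 / Ash:28 / Corby:30] → Fenby (18)
Fenby → [Sutton:4 / Maple:7 / Ash:10 / Corby:22] → Sutton (4)
Sutton → [Maple:3 / Ash:6 / Corby:23] → Maple (3)
Maple → [Ash:9 / Corby:26] → Ash (9)
Ash → [Corby:29] → Corby (29)
Return Corby→Spruce: 30.
Total = 18 + 4 + 3 + 9 + 29 + 30 = 93.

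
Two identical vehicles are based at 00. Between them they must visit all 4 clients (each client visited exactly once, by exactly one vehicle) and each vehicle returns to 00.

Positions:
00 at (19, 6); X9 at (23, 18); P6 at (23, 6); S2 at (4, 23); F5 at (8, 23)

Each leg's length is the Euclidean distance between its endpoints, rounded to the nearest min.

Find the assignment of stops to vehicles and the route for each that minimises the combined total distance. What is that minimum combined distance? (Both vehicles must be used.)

Minimum combined distance: 64 min.

There are 2^3 − 1 = 7 ways to divide the 4 stops into two non-empty groups. For each, the best each vehicle can do is its own shortest tour through its group:
  {X9} + {P6, S2, F5}: 26 + 53 = 79
  {P6} + {X9, S2, F5}: 8 + 56 = 64
  {X9, P6} + {S2, F5}: 29 + 47 = 76
  {S2} + {X9, P6, F5}: 46 + 52 = 98
  {X9, S2} + {P6, F5}: 56 + 47 = 103
  {P6, S2} + {X9, F5}: 52 + 49 = 101
  … (7 splits in total)
Best: vehicle 1 00 → P6 → 00 = 8; vehicle 2 00 → X9 → F5 → S2 → 00 = 56; combined 64.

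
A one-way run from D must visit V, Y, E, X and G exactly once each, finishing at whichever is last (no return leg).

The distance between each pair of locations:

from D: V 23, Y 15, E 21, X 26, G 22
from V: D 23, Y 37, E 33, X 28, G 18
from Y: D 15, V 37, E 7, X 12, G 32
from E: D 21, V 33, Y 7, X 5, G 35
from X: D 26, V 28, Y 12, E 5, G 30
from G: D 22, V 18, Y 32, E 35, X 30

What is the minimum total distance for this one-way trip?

Minimum one-way distance = 73.

There are 5! = 120 possible orderings.
D - V - Y - E - X - G: 23+37+7+5+30 = 102
D - V - Y - E - G - X: 23+37+7+35+30 = 132
D - V - Y - X - E - G: 23+37+12+5+35 = 112
D - V - Y - X - G - E: 23+37+12+30+35 = 137
D - V - Y - G - E - X: 23+37+32+35+5 = 132
D - V - Y - G - X - E: 23+37+32+30+5 = 127
D - V - E - Y - X - G: 23+33+7+12+30 = 105
D - V - E - Y - G - X: 23+33+7+32+30 = 125
D - V - E - X - Y - G: 23+33+5+12+32 = 105
D - V - E - X - G - Y: 23+33+5+30+32 = 123
D - V - E - G - Y - X: 23+33+35+32+12 = 135
D - V - E - G - X - Y: 23+33+35+30+12 = 133
D - V - X - Y - E - G: 23+28+12+7+35 = 105
D - V - X - Y - G - E: 23+28+12+32+35 = 130
… (106 more)
D - Y - E - X - V - G: 15+7+5+28+18 = 73  ← best
The minimum is 73.
One shortest path: D → Y → E → X → V → G.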